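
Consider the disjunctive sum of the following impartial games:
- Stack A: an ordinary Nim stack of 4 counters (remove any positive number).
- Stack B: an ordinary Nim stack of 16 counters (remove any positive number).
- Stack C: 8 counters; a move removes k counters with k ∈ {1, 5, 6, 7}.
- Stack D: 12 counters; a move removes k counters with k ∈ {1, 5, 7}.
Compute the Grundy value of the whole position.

22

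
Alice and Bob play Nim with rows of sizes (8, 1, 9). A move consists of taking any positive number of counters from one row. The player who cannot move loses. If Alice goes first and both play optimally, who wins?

Compute the nim-sum pairwise:
8 ⊕ 1 = 9
9 ⊕ 9 = 0
The nim-sum is 0, so this is a P-position: the player to move is in a losing position under optimal play; Alice is about to move from it and so loses — Bob wins.

Bob wins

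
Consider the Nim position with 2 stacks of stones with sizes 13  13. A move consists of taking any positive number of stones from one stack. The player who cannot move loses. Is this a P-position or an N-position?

Bitwise XOR of the heap sizes:
  1101  (13)
  1101  (13)
  ----
  0000  (0)
The nim-sum is 0, so this is a P-position: the player to move is in a losing position under optimal play.

P-position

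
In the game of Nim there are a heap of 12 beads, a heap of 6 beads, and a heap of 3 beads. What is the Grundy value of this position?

9

Compute the nim-sum pairwise:
12 XOR 6 = 10
10 XOR 3 = 9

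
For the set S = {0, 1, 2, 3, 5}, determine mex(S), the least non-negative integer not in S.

4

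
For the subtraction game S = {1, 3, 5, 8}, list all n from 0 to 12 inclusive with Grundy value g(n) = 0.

Build the Grundy sequence with g(k) = mex{g(k−s) : s ∈ {1, 3, 5, 8}, s ≤ k}:
g(0) = mex{} = 0
g(1) = mex{0} = 1
g(2) = mex{1} = 0
g(3) = mex{0} = 1
g(4) = mex{1} = 0
g(5) = mex{0} = 1
g(6) = mex{1} = 0
g(7) = mex{0} = 1
g(8) = mex{0,1} = 2
g(9) = mex{0,1,2} = 3
g(10) = mex{0,1,3} = 2
g(11) = mex{0,1,2} = 3
g(12) = mex{0,1,3} = 2
The P-positions (g = 0) in 0..12 are 0, 2, 4, 6.

0, 2, 4, 6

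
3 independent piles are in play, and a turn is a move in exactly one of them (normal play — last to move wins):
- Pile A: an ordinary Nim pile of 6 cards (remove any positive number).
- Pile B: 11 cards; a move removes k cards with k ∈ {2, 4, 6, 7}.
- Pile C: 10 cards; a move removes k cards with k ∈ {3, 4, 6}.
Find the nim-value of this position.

Pile A is a plain Nim pile of size 6, so its Grundy value is 6.
Build the Grundy sequence for pile B with g(k) = mex{g(k−s) : s ∈ {2, 4, 6, 7}, s ≤ k}:
k:     0  1  2  3  4  5  6  7  8  9 10 11
g(k):  0  0  1  1  2  2  3  3  4  0  0  1
So g(11) = 1.
Build the Grundy sequence for pile C with g(k) = mex{g(k−s) : s ∈ {3, 4, 6}, s ≤ k}:
k:     0  1  2  3  4  5  6  7  8  9 10
g(k):  0  0  0  1  1  1  2  2  2  0  0
So g(10) = 0.
By the Sprague-Grundy theorem, the Grundy value of a sum of independent games is the XOR of the component values.
Combined value = 6 ⊕ 1 ⊕ 0 = 7.

7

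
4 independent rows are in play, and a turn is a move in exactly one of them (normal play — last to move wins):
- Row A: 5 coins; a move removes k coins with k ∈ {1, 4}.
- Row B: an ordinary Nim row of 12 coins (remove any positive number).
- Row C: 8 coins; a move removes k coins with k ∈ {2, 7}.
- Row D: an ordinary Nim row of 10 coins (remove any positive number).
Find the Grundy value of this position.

Build the Grundy sequence for row A with g(k) = mex{g(k−s) : s ∈ {1, 4}, s ≤ k}:
g(0) = mex{} = 0
g(1) = mex{0} = 1
g(2) = mex{1} = 0
g(3) = mex{0} = 1
g(4) = mex{0,1} = 2
g(5) = mex{1,2} = 0
So g(5) = 0.
Row B is a plain Nim row of size 12, so its Grundy value is 12.
Build the Grundy sequence for row C with g(k) = mex{g(k−s) : s ∈ {2, 7}, s ≤ k}:
k:     0  1  2  3  4  5  6  7  8
g(k):  0  0  1  1  0  0  1  1  2
So g(8) = 2.
Row D is a plain Nim row of size 10, so its Grundy value is 10.
By the Sprague-Grundy theorem, the Grundy value of a sum of independent games is the XOR of the component values.
Combined value = 0 XOR 12 XOR 2 XOR 10 = 4.

4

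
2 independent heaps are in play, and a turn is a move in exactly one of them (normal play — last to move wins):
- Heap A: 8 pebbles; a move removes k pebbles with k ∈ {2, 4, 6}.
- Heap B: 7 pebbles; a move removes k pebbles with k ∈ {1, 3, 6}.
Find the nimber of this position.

3

Build the Grundy sequence for heap A with g(k) = mex{g(k−s) : s ∈ {2, 4, 6}, s ≤ k}:
g(0) = mex{} = 0
g(1) = mex{} = 0
g(2) = mex{0} = 1
g(3) = mex{0} = 1
g(4) = mex{0,1} = 2
g(5) = mex{0,1} = 2
g(6) = mex{0,1,2} = 3
g(7) = mex{0,1,2} = 3
g(8) = mex{1,2,3} = 0
So g(8) = 0.
For heap B, compute g(0), g(1), … with moves {1, 3, 6}:
g(0) = mex{} = 0
g(1) = mex{0} = 1
g(2) = mex{1} = 0
g(3) = mex{0} = 1
g(4) = mex{1} = 0
g(5) = mex{0} = 1
g(6) = mex{0,1} = 2
g(7) = mex{0,1,2} = 3
So g(7) = 3.
By the Sprague-Grundy theorem, the Grundy value of a sum of independent games is the XOR of the component values.
Combined value = 0 ⊕ 3 = 3.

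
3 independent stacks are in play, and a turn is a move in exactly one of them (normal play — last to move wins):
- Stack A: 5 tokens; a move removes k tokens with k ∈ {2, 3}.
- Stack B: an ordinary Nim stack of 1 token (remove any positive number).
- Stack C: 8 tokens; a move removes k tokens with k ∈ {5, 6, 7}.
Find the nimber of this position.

0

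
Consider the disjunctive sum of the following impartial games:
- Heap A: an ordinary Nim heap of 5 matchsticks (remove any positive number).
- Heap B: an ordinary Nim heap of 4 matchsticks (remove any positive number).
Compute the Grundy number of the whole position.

1

Heap A is a plain Nim heap of size 5, so its Grundy value is 5.
Heap B is a plain Nim heap of size 4, so its Grundy value is 4.
The value of a disjunctive sum is the nim-sum of the parts.
Combined value = 5 XOR 4 = 1.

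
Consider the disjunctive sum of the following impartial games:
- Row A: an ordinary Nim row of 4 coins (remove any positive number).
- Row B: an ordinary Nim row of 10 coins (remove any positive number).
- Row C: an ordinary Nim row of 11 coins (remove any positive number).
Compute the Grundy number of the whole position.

5

Row A is a plain Nim row of size 4, so its Grundy value is 4.
Row B is a plain Nim row of size 10, so its Grundy value is 10.
Row C is a plain Nim row of size 11, so its Grundy value is 11.
By the Sprague-Grundy theorem, the Grundy value of a sum of independent games is the XOR of the component values.
Combined value = 4 XOR 10 XOR 11 = 5.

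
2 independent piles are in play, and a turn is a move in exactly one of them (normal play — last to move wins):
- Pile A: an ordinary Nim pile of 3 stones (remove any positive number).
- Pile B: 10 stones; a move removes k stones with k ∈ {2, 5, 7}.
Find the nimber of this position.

3

Pile A is a plain Nim pile of size 3, so its Grundy value is 3.
Grundy values for pile B (subtraction set {2, 5, 7}):
g(0) = mex{} = 0
g(1) = mex{} = 0
g(2) = mex{0} = 1
g(3) = mex{0} = 1
g(4) = mex{1} = 0
g(5) = mex{0,1} = 2
g(6) = mex{0} = 1
g(7) = mex{0,1,2} = 3
g(8) = mex{0,1} = 2
g(9) = mex{0,1,3} = 2
g(10) = mex{1,2} = 0
So g(10) = 0.
By the Sprague-Grundy theorem, the Grundy value of a sum of independent games is the XOR of the component values.
Combined value = 3 XOR 0 = 3.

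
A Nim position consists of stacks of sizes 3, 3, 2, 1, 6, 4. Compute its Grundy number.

Write each in binary and XOR column by column:
  011  (3)
  011  (3)
  010  (2)
  001  (1)
  110  (6)
  100  (4)
  ---
  001  (1)

1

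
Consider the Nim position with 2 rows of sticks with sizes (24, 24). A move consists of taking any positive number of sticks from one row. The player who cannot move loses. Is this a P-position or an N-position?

P-position

In binary:
  11000  (24)
  11000  (24)
  -----
  00000  (0)
The nim-sum is 0, so this is a P-position: the player to move is in a losing position under optimal play.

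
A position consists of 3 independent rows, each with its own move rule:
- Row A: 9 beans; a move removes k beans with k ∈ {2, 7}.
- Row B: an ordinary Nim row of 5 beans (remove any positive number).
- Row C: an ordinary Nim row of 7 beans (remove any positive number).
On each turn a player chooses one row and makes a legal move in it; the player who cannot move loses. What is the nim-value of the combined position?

Grundy values for row A (subtraction set {2, 7}):
k:     0  1  2  3  4  5  6  7  8  9
g(k):  0  0  1  1  0  0  1  1  2  0
So g(9) = 0.
Row B is a plain Nim row of size 5, so its Grundy value is 5.
Row C is a plain Nim row of size 7, so its Grundy value is 7.
By the Sprague-Grundy theorem, the Grundy value of a sum of independent games is the XOR of the component values.
Combined value = 0 XOR 5 XOR 7 = 2.

2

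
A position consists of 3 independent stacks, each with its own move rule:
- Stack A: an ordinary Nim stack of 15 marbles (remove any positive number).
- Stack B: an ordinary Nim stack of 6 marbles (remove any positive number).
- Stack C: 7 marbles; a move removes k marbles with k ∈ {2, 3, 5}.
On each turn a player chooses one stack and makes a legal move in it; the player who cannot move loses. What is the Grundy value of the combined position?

9

Stack A is a plain Nim stack of size 15, so its Grundy value is 15.
Stack B is a plain Nim stack of size 6, so its Grundy value is 6.
Grundy values for stack C (subtraction set {2, 3, 5}):
g(0) = mex{} = 0
g(1) = mex{} = 0
g(2) = mex{0} = 1
g(3) = mex{0} = 1
g(4) = mex{0,1} = 2
g(5) = mex{0,1} = 2
g(6) = mex{0,1,2} = 3
g(7) = mex{1,2} = 0
So g(7) = 0.
By the Sprague-Grundy theorem, the Grundy value of a sum of independent games is the XOR of the component values.
Combined value = 15 ⊕ 6 ⊕ 0 = 9.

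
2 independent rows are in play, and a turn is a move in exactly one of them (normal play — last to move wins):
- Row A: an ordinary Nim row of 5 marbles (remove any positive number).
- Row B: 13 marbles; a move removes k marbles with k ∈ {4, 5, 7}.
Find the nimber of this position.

Row A is a plain Nim row of size 5, so its Grundy value is 5.
For row B, compute g(0), g(1), … with moves {4, 5, 7}:
k:     0  1  2  3  4  5  6  7  8  9 10 11 12 13
g(k):  0  0  0  0  1  1  1  1  2  2  2  0  0  0
So g(13) = 0.
The value of a disjunctive sum is the nim-sum of the parts.
Combined value = 5 ⊕ 0 = 5.

5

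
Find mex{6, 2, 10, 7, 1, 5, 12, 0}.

3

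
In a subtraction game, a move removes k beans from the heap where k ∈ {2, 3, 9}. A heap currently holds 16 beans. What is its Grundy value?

0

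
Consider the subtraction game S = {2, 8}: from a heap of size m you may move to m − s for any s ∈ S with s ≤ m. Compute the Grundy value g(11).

0

Grundy values for subtraction set {2, 8}:
g(0) = mex{} = 0
g(1) = mex{} = 0
g(2) = mex{0} = 1
g(3) = mex{0} = 1
g(4) = mex{1} = 0
g(5) = mex{1} = 0
g(6) = mex{0} = 1
g(7) = mex{0} = 1
g(8) = mex{0,1} = 2
g(9) = mex{0,1} = 2
g(10) = mex{1,2} = 0
g(11) = mex{1,2} = 0
So g(11) = 0.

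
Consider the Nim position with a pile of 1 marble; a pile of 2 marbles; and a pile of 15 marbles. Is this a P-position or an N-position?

Compute the nim-sum pairwise:
1 XOR 2 = 3
3 XOR 15 = 12
The nim-sum is 12 ≠ 0, so this is an N-position: the player to move can win.

N-position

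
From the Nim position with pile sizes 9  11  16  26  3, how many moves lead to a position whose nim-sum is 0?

Nim-sum: 9 ^ 11 ^ 16 ^ 26 ^ 3 = 11.
The overall nim-sum is X = 11. A pile of size p has a winning move iff p XOR X < p (reduce it to p XOR X).
  9: 9 XOR 11 = 2 < 9 — winning move (to 2).
  11: 11 XOR 11 = 0 < 11 — winning move (to 0).
  16: 16 XOR 11 = 27 ≥ 16 — no move.
  26: 26 XOR 11 = 17 < 26 — winning move (to 17).
  3: 3 XOR 11 = 8 ≥ 3 — no move.
That gives 3 winning moves.

3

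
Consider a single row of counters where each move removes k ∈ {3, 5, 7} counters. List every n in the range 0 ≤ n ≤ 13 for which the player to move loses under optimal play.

0, 1, 2, 10, 11, 12

Build the Grundy sequence with g(k) = mex{g(k−s) : s ∈ {3, 5, 7}, s ≤ k}:
g(0) = mex{} = 0
g(1) = mex{} = 0
g(2) = mex{} = 0
g(3) = mex{0} = 1
g(4) = mex{0} = 1
g(5) = mex{0} = 1
g(6) = mex{0,1} = 2
g(7) = mex{0,1} = 2
g(8) = mex{0,1} = 2
g(9) = mex{0,1,2} = 3
g(10) = mex{1,2} = 0
g(11) = mex{1,2} = 0
g(12) = mex{1,2,3} = 0
g(13) = mex{0,2} = 1
The P-positions (g = 0) in 0..13 are 0, 1, 2, 10, 11, 12.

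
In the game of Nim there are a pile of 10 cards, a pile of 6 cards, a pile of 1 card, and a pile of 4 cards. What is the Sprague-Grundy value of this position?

9

Nim-sum: 10 XOR 6 XOR 1 XOR 4 = 9.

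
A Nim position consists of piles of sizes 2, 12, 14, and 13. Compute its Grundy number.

13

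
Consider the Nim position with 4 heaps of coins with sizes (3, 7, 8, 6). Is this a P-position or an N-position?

N-position

Nim-sum: 3 XOR 7 XOR 8 XOR 6 = 10.
The nim-sum is 10 ≠ 0, so this is an N-position: the player to move can win.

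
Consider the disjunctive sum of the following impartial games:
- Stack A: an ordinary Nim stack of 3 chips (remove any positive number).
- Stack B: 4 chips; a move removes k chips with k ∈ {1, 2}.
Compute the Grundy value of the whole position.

Stack A is a plain Nim stack of size 3, so its Grundy value is 3.
For stack B, compute g(0), g(1), … with moves {1, 2}:
g(0) = mex{} = 0
g(1) = mex{0} = 1
g(2) = mex{0,1} = 2
g(3) = mex{1,2} = 0
g(4) = mex{0,2} = 1
So g(4) = 1.
The value of a disjunctive sum is the nim-sum of the parts.
Combined value = 3 XOR 1 = 2.

2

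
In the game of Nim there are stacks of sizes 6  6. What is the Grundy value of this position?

0

Compute the nim-sum pairwise:
6 ^ 6 = 0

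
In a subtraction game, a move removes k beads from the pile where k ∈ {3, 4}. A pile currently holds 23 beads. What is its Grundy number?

Compute g(0), g(1), … for moves {3, 4}:
k:     0  1  2  3  4  5  6  7  8  9 10 11 12 13 14 15 16 17 18 19 20 21 22 23
g(k):  0  0  0  1  1  1  2  0  0  0  1  1  1  2  0  0  0  1  1  1  2  0  0  0
So g(23) = 0.

0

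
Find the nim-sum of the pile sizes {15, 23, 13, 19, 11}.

13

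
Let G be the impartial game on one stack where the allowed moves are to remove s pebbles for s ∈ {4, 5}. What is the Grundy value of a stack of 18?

0

Build the Grundy sequence with g(k) = mex{g(k−s) : s ∈ {4, 5}, s ≤ k}:
k:     0  1  2  3  4  5  6  7  8  9 10 11 12 13 14 15 16 17 18
g(k):  0  0  0  0  1  1  1  1  2  0  0  0  0  1  1  1  1  2  0
So g(18) = 0.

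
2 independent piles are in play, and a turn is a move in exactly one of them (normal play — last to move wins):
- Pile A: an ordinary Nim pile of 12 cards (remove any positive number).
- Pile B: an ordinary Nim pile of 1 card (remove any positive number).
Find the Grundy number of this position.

Pile A is a plain Nim pile of size 12, so its Grundy value is 12.
Pile B is a plain Nim pile of size 1, so its Grundy value is 1.
The value of a disjunctive sum is the nim-sum of the parts.
Combined value = 12 XOR 1 = 13.

13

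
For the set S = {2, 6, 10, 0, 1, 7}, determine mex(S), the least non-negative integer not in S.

The values 0, 1, 2 are all present; 3 is the first non-negative integer missing from the set.

3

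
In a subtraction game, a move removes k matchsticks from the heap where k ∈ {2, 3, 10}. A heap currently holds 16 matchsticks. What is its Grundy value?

2

Build the Grundy sequence with g(k) = mex{g(k−s) : s ∈ {2, 3, 10}, s ≤ k}:
k:     0  1  2  3  4  5  6  7  8  9 10 11 12 13 14 15 16
g(k):  0  0  1  1  2  0  0  1  1  2  2  3  0  0  1  1  2
So g(16) = 2.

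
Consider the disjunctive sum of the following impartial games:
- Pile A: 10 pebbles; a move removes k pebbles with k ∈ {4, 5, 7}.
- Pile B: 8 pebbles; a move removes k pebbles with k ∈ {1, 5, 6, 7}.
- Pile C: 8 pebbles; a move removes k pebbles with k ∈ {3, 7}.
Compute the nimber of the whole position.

2

Grundy values for pile A (subtraction set {4, 5, 7}):
k:     0  1  2  3  4  5  6  7  8  9 10
g(k):  0  0  0  0  1  1  1  1  2  2  2
So g(10) = 2.
Build the Grundy sequence for pile B with g(k) = mex{g(k−s) : s ∈ {1, 5, 6, 7}, s ≤ k}:
k:     0  1  2  3  4  5  6  7  8
g(k):  0  1  0  1  0  1  2  3  2
So g(8) = 2.
For pile C, compute g(0), g(1), … with moves {3, 7}:
k:     0  1  2  3  4  5  6  7  8
g(k):  0  0  0  1  1  1  0  2  2
So g(8) = 2.
The value of a disjunctive sum is the nim-sum of the parts.
Combined value = 2 ⊕ 2 ⊕ 2 = 2.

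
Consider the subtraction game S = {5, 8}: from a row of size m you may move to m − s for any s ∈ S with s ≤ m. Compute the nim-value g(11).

2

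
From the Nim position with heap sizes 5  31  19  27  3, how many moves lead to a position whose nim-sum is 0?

Compute the nim-sum pairwise:
5 XOR 31 = 26
26 XOR 19 = 9
9 XOR 27 = 18
18 XOR 3 = 17
The overall nim-sum is X = 17. A heap of size p has a winning move iff p XOR X < p (reduce it to p XOR X).
  5: 5 XOR 17 = 20 ≥ 5 — no move.
  31: 31 XOR 17 = 14 < 31 — winning move (to 14).
  19: 19 XOR 17 = 2 < 19 — winning move (to 2).
  27: 27 XOR 17 = 10 < 27 — winning move (to 10).
  3: 3 XOR 17 = 18 ≥ 3 — no move.
That gives 3 winning moves.

3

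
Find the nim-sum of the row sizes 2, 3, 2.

Write each in binary and XOR column by column:
  10  (2)
  11  (3)
  10  (2)
  --
  11  (3)

3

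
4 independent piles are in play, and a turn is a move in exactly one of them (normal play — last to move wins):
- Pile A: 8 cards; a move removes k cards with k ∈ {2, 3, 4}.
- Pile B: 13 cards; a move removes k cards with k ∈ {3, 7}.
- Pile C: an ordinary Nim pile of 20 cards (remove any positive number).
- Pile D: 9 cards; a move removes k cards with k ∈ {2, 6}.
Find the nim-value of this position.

20

Build the Grundy sequence for pile A with g(k) = mex{g(k−s) : s ∈ {2, 3, 4}, s ≤ k}:
g(0) = mex{} = 0
g(1) = mex{} = 0
g(2) = mex{0} = 1
g(3) = mex{0} = 1
g(4) = mex{0,1} = 2
g(5) = mex{0,1} = 2
g(6) = mex{1,2} = 0
g(7) = mex{1,2} = 0
g(8) = mex{0,2} = 1
So g(8) = 1.
For pile B, compute g(0), g(1), … with moves {3, 7}:
g(0) = mex{} = 0
g(1) = mex{} = 0
g(2) = mex{} = 0
g(3) = mex{0} = 1
g(4) = mex{0} = 1
g(5) = mex{0} = 1
g(6) = mex{1} = 0
g(7) = mex{0,1} = 2
g(8) = mex{0,1} = 2
g(9) = mex{0} = 1
g(10) = mex{1,2} = 0
g(11) = mex{1,2} = 0
g(12) = mex{1} = 0
g(13) = mex{0} = 1
So g(13) = 1.
Pile C is a plain Nim pile of size 20, so its Grundy value is 20.
Grundy values for pile D (subtraction set {2, 6}):
g(0) = mex{} = 0
g(1) = mex{} = 0
g(2) = mex{0} = 1
g(3) = mex{0} = 1
g(4) = mex{1} = 0
g(5) = mex{1} = 0
g(6) = mex{0} = 1
g(7) = mex{0} = 1
g(8) = mex{1} = 0
g(9) = mex{1} = 0
So g(9) = 0.
By the Sprague-Grundy theorem, the Grundy value of a sum of independent games is the XOR of the component values.
Combined value = 1 XOR 1 XOR 20 XOR 0 = 20.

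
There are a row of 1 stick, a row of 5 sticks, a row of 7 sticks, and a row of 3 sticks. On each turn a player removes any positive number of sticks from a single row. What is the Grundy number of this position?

0

Compute the nim-sum pairwise:
1 ^ 5 = 4
4 ^ 7 = 3
3 ^ 3 = 0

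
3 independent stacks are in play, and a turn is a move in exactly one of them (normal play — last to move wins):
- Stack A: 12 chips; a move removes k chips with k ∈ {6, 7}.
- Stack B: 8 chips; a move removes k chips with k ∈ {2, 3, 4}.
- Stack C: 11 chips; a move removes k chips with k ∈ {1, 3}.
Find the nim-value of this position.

Grundy values for stack A (subtraction set {6, 7}):
k:     0  1  2  3  4  5  6  7  8  9 10 11 12
g(k):  0  0  0  0  0  0  1  1  1  1  1  1  2
So g(12) = 2.
Build the Grundy sequence for stack B with g(k) = mex{g(k−s) : s ∈ {2, 3, 4}, s ≤ k}:
g(0) = mex{} = 0
g(1) = mex{} = 0
g(2) = mex{0} = 1
g(3) = mex{0} = 1
g(4) = mex{0,1} = 2
g(5) = mex{0,1} = 2
g(6) = mex{1,2} = 0
g(7) = mex{1,2} = 0
g(8) = mex{0,2} = 1
So g(8) = 1.
Grundy values for stack C (subtraction set {1, 3}):
k:     0  1  2  3  4  5  6  7  8  9 10 11
g(k):  0  1  0  1  0  1  0  1  0  1  0  1
So g(11) = 1.
The value of a disjunctive sum is the nim-sum of the parts.
Combined value = 2 ⊕ 1 ⊕ 1 = 2.

2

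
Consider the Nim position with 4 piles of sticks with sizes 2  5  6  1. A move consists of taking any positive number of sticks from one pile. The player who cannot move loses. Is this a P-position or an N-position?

P-position

Bitwise XOR of the heap sizes:
  010  (2)
  101  (5)
  110  (6)
  001  (1)
  ---
  000  (0)
The nim-sum is 0, so this is a P-position: the player to move is in a losing position under optimal play.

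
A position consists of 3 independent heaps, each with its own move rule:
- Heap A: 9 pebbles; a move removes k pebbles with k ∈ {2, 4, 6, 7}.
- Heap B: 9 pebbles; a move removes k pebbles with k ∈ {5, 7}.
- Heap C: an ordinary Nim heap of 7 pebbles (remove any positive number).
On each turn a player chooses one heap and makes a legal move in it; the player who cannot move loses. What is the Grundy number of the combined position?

6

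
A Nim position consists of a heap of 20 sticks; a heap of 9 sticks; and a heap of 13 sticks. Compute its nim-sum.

In binary:
  10100  (20)
  01001  (9)
  01101  (13)
  -----
  10000  (16)

16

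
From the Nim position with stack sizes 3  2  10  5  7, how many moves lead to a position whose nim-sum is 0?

Bitwise XOR of the heap sizes:
  0011  (3)
  0010  (2)
  1010  (10)
  0101  (5)
  0111  (7)
  ----
  1001  (9)
The overall nim-sum is X = 9. A stack of size p has a winning move iff p XOR X < p (reduce it to p XOR X).
  3: 3 XOR 9 = 10 ≥ 3 — no move.
  2: 2 XOR 9 = 11 ≥ 2 — no move.
  10: 10 XOR 9 = 3 < 10 — winning move (to 3).
  5: 5 XOR 9 = 12 ≥ 5 — no move.
  7: 7 XOR 9 = 14 ≥ 7 — no move.
That gives 1 winning move.

1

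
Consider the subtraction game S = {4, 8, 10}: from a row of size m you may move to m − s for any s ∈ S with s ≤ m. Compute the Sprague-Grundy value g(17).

0

Build the Grundy sequence with g(k) = mex{g(k−s) : s ∈ {4, 8, 10}, s ≤ k}:
k:     0  1  2  3  4  5  6  7  8  9 10 11 12 13 14 15 16 17
g(k):  0  0  0  0  1  1  1  1  2  2  2  2  3  3  0  0  0  0
So g(17) = 0.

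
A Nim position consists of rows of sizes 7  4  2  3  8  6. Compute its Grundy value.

Compute the nim-sum pairwise:
7 XOR 4 = 3
3 XOR 2 = 1
1 XOR 3 = 2
2 XOR 8 = 10
10 XOR 6 = 12

12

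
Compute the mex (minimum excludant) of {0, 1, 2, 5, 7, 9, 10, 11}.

The values 0, 1, 2 are all present; 3 is the first non-negative integer missing from the set.

3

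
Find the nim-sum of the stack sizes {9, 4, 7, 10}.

Compute the nim-sum pairwise:
9 ⊕ 4 = 13
13 ⊕ 7 = 10
10 ⊕ 10 = 0

0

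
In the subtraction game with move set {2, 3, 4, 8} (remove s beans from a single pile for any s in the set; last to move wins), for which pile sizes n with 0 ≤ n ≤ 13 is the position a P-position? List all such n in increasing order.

Grundy values for subtraction set {2, 3, 4, 8}:
g(0) = mex{} = 0
g(1) = mex{} = 0
g(2) = mex{0} = 1
g(3) = mex{0} = 1
g(4) = mex{0,1} = 2
g(5) = mex{0,1} = 2
g(6) = mex{1,2} = 0
g(7) = mex{1,2} = 0
g(8) = mex{0,2} = 1
g(9) = mex{0,2} = 1
g(10) = mex{0,1} = 2
g(11) = mex{0,1} = 2
g(12) = mex{1,2} = 0
g(13) = mex{1,2} = 0
The P-positions (g = 0) in 0..13 are 0, 1, 6, 7, 12, 13.

0, 1, 6, 7, 12, 13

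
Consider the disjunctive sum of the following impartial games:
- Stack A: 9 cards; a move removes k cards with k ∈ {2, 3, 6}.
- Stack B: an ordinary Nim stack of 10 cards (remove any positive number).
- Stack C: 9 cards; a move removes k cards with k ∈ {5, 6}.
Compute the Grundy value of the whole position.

For stack A, compute g(0), g(1), … with moves {2, 3, 6}:
g(0) = mex{} = 0
g(1) = mex{} = 0
g(2) = mex{0} = 1
g(3) = mex{0} = 1
g(4) = mex{0,1} = 2
g(5) = mex{1} = 0
g(6) = mex{0,1,2} = 3
g(7) = mex{0,2} = 1
g(8) = mex{0,1,3} = 2
g(9) = mex{1,3} = 0
So g(9) = 0.
Stack B is a plain Nim stack of size 10, so its Grundy value is 10.
Grundy values for stack C (subtraction set {5, 6}):
k:     0  1  2  3  4  5  6  7  8  9
g(k):  0  0  0  0  0  1  1  1  1  1
So g(9) = 1.
By the Sprague-Grundy theorem, the Grundy value of a sum of independent games is the XOR of the component values.
Combined value = 0 XOR 10 XOR 1 = 11.

11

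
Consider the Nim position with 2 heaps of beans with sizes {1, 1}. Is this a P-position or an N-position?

In binary:
  1  (1)
  1  (1)
  -
  0  (0)
The nim-sum is 0, so this is a P-position: the player to move is in a losing position under optimal play.

P-position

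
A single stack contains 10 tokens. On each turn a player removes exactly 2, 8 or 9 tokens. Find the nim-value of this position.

3

Compute g(0), g(1), … for moves {2, 8, 9}:
k:     0  1  2  3  4  5  6  7  8  9 10
g(k):  0  0  1  1  0  0  1  1  2  2  3
So g(10) = 3.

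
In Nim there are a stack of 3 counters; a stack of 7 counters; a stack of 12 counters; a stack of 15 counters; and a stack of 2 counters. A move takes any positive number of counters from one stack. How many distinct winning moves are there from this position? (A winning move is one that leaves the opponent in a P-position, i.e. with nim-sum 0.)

3

Compute the nim-sum pairwise:
3 ⊕ 7 = 4
4 ⊕ 12 = 8
8 ⊕ 15 = 7
7 ⊕ 2 = 5
The overall nim-sum is X = 5. A stack of size p has a winning move iff p XOR X < p (reduce it to p XOR X).
  3: 3 XOR 5 = 6 ≥ 3 — no move.
  7: 7 XOR 5 = 2 < 7 — winning move (to 2).
  12: 12 XOR 5 = 9 < 12 — winning move (to 9).
  15: 15 XOR 5 = 10 < 15 — winning move (to 10).
  2: 2 XOR 5 = 7 ≥ 2 — no move.
That gives 3 winning moves.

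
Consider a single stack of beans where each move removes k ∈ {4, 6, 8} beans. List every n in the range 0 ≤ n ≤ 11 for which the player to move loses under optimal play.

0, 1, 2, 3

Grundy values for subtraction set {4, 6, 8}:
k:     0  1  2  3  4  5  6  7  8  9 10 11
g(k):  0  0  0  0  1  1  1  1  2  2  2  2
The P-positions (g = 0) in 0..11 are 0, 1, 2, 3.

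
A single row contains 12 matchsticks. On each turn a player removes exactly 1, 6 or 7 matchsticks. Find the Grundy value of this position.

Compute g(0), g(1), … for moves {1, 6, 7}:
g(0) = mex{} = 0
g(1) = mex{0} = 1
g(2) = mex{1} = 0
g(3) = mex{0} = 1
g(4) = mex{1} = 0
g(5) = mex{0} = 1
g(6) = mex{0,1} = 2
g(7) = mex{0,1,2} = 3
g(8) = mex{0,1,3} = 2
g(9) = mex{0,1,2} = 3
g(10) = mex{0,1,3} = 2
g(11) = mex{0,1,2} = 3
g(12) = mex{1,2,3} = 0
So g(12) = 0.

0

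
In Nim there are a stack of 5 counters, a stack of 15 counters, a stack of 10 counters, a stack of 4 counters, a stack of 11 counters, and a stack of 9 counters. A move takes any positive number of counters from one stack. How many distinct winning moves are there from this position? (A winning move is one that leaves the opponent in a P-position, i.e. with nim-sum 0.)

3

Write each in binary and XOR column by column:
  0101  (5)
  1111  (15)
  1010  (10)
  0100  (4)
  1011  (11)
  1001  (9)
  ----
  0110  (6)
The overall nim-sum is X = 6. A stack of size p has a winning move iff p XOR X < p (reduce it to p XOR X).
  5: 5 XOR 6 = 3 < 5 — winning move (to 3).
  15: 15 XOR 6 = 9 < 15 — winning move (to 9).
  10: 10 XOR 6 = 12 ≥ 10 — no move.
  4: 4 XOR 6 = 2 < 4 — winning move (to 2).
  11: 11 XOR 6 = 13 ≥ 11 — no move.
  9: 9 XOR 6 = 15 ≥ 9 — no move.
That gives 3 winning moves.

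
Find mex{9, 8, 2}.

0 is not in the set, so the mex is 0.

0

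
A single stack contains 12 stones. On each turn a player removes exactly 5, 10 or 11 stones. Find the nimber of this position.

2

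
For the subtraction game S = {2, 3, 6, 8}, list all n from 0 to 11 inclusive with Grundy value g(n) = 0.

0, 1, 5, 10

Grundy values for subtraction set {2, 3, 6, 8}:
k:     0  1  2  3  4  5  6  7  8  9 10 11
g(k):  0  0  1  1  2  0  3  1  2  2  0  3
The P-positions (g = 0) in 0..11 are 0, 1, 5, 10.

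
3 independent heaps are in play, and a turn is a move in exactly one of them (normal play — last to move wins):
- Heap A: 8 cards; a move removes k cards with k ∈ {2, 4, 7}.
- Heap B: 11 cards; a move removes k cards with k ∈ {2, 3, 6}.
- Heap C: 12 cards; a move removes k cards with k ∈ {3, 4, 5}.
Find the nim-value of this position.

1

For heap A, compute g(0), g(1), … with moves {2, 4, 7}:
k:     0  1  2  3  4  5  6  7  8
g(k):  0  0  1  1  2  2  0  3  1
So g(8) = 1.
Grundy values for heap B (subtraction set {2, 3, 6}):
k:     0  1  2  3  4  5  6  7  8  9 10 11
g(k):  0  0  1  1  2  0  3  1  2  0  0  1
So g(11) = 1.
Grundy values for heap C (subtraction set {3, 4, 5}):
g(0) = mex{} = 0
g(1) = mex{} = 0
g(2) = mex{} = 0
g(3) = mex{0} = 1
g(4) = mex{0} = 1
g(5) = mex{0} = 1
g(6) = mex{0,1} = 2
g(7) = mex{0,1} = 2
g(8) = mex{1} = 0
g(9) = mex{1,2} = 0
g(10) = mex{1,2} = 0
g(11) = mex{0,2} = 1
g(12) = mex{0,2} = 1
So g(12) = 1.
By the Sprague-Grundy theorem, the Grundy value of a sum of independent games is the XOR of the component values.
Combined value = 1 ⊕ 1 ⊕ 1 = 1.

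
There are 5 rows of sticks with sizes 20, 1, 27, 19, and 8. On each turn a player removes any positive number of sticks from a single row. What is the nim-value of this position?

21

Nim-sum: 20 ⊕ 1 ⊕ 27 ⊕ 19 ⊕ 8 = 21.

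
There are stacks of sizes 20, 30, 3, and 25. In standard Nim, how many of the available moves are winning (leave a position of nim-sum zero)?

3

In binary:
  10100  (20)
  11110  (30)
  00011  (3)
  11001  (25)
  -----
  10000  (16)
The overall nim-sum is X = 16. A stack of size p has a winning move iff p XOR X < p (reduce it to p XOR X).
  20: 20 XOR 16 = 4 < 20 — winning move (to 4).
  30: 30 XOR 16 = 14 < 30 — winning move (to 14).
  3: 3 XOR 16 = 19 ≥ 3 — no move.
  25: 25 XOR 16 = 9 < 25 — winning move (to 9).
That gives 3 winning moves.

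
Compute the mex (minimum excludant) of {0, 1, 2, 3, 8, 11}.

4

The values 0, 1, 2, 3 are all present; 4 is the first non-negative integer missing from the set.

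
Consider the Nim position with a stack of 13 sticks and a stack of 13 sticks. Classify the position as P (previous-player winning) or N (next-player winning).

Nim-sum: 13 ^ 13 = 0.
The nim-sum is 0, so this is a P-position: the player to move is in a losing position under optimal play.

P-position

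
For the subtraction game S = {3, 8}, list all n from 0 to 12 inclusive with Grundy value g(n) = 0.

0, 1, 2, 6, 7, 11, 12

Compute g(0), g(1), … for moves {3, 8}:
k:     0  1  2  3  4  5  6  7  8  9 10 11 12
g(k):  0  0  0  1  1  1  0  0  2  1  1  0  0
The P-positions (g = 0) in 0..12 are 0, 1, 2, 6, 7, 11, 12.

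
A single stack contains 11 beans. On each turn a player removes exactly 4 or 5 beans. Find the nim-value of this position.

0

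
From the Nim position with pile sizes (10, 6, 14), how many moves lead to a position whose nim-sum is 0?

3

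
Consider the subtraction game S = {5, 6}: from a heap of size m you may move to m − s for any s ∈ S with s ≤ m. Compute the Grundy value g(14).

0

Compute g(0), g(1), … for moves {5, 6}:
g(0) = mex{} = 0
g(1) = mex{} = 0
g(2) = mex{} = 0
g(3) = mex{} = 0
g(4) = mex{} = 0
g(5) = mex{0} = 1
g(6) = mex{0} = 1
g(7) = mex{0} = 1
g(8) = mex{0} = 1
g(9) = mex{0} = 1
g(10) = mex{0,1} = 2
g(11) = mex{1} = 0
g(12) = mex{1} = 0
g(13) = mex{1} = 0
g(14) = mex{1} = 0
So g(14) = 0.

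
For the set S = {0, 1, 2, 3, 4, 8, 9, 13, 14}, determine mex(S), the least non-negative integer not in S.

5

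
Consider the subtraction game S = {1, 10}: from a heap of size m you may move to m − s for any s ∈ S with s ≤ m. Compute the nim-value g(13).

0

Compute g(0), g(1), … for moves {1, 10}:
g(0) = mex{} = 0
g(1) = mex{0} = 1
g(2) = mex{1} = 0
g(3) = mex{0} = 1
g(4) = mex{1} = 0
g(5) = mex{0} = 1
g(6) = mex{1} = 0
g(7) = mex{0} = 1
g(8) = mex{1} = 0
g(9) = mex{0} = 1
g(10) = mex{0,1} = 2
g(11) = mex{1,2} = 0
g(12) = mex{0} = 1
g(13) = mex{1} = 0
So g(13) = 0.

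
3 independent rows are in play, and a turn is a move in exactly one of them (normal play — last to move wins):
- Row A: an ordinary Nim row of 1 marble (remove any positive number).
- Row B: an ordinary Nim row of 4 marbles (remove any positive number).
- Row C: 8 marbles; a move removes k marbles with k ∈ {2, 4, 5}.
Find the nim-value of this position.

Row A is a plain Nim row of size 1, so its Grundy value is 1.
Row B is a plain Nim row of size 4, so its Grundy value is 4.
For row C, compute g(0), g(1), … with moves {2, 4, 5}:
g(0) = mex{} = 0
g(1) = mex{} = 0
g(2) = mex{0} = 1
g(3) = mex{0} = 1
g(4) = mex{0,1} = 2
g(5) = mex{0,1} = 2
g(6) = mex{0,1,2} = 3
g(7) = mex{1,2} = 0
g(8) = mex{1,2,3} = 0
So g(8) = 0.
The value of a disjunctive sum is the nim-sum of the parts.
Combined value = 1 XOR 4 XOR 0 = 5.

5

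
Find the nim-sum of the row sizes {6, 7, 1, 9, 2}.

Bitwise XOR of the heap sizes:
  0110  (6)
  0111  (7)
  0001  (1)
  1001  (9)
  0010  (2)
  ----
  1011  (11)

11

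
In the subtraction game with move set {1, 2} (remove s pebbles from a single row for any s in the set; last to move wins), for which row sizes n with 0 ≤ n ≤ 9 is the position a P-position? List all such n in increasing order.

0, 3, 6, 9

Compute g(0), g(1), … for moves {1, 2}:
k:     0  1  2  3  4  5  6  7  8  9
g(k):  0  1  2  0  1  2  0  1  2  0
The P-positions (g = 0) in 0..9 are 0, 3, 6, 9.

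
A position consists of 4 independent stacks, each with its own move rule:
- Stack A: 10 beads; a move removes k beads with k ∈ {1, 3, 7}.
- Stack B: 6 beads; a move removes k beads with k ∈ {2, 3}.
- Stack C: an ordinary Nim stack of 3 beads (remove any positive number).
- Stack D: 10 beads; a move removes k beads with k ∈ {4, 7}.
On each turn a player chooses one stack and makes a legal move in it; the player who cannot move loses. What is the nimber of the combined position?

Build the Grundy sequence for stack A with g(k) = mex{g(k−s) : s ∈ {1, 3, 7}, s ≤ k}:
g(0) = mex{} = 0
g(1) = mex{0} = 1
g(2) = mex{1} = 0
g(3) = mex{0} = 1
g(4) = mex{1} = 0
g(5) = mex{0} = 1
g(6) = mex{1} = 0
g(7) = mex{0} = 1
g(8) = mex{1} = 0
g(9) = mex{0} = 1
g(10) = mex{1} = 0
So g(10) = 0.
Grundy values for stack B (subtraction set {2, 3}):
g(0) = mex{} = 0
g(1) = mex{} = 0
g(2) = mex{0} = 1
g(3) = mex{0} = 1
g(4) = mex{0,1} = 2
g(5) = mex{1} = 0
g(6) = mex{1,2} = 0
So g(6) = 0.
Stack C is a plain Nim stack of size 3, so its Grundy value is 3.
Grundy values for stack D (subtraction set {4, 7}):
g(0) = mex{} = 0
g(1) = mex{} = 0
g(2) = mex{} = 0
g(3) = mex{} = 0
g(4) = mex{0} = 1
g(5) = mex{0} = 1
g(6) = mex{0} = 1
g(7) = mex{0} = 1
g(8) = mex{0,1} = 2
g(9) = mex{0,1} = 2
g(10) = mex{0,1} = 2
So g(10) = 2.
By the Sprague-Grundy theorem, the Grundy value of a sum of independent games is the XOR of the component values.
Combined value = 0 XOR 0 XOR 3 XOR 2 = 1.

1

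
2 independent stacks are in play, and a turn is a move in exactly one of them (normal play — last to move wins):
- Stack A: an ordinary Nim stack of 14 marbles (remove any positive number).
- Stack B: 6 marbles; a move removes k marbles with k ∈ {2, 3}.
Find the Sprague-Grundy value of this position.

Stack A is a plain Nim stack of size 14, so its Grundy value is 14.
Build the Grundy sequence for stack B with g(k) = mex{g(k−s) : s ∈ {2, 3}, s ≤ k}:
g(0) = mex{} = 0
g(1) = mex{} = 0
g(2) = mex{0} = 1
g(3) = mex{0} = 1
g(4) = mex{0,1} = 2
g(5) = mex{1} = 0
g(6) = mex{1,2} = 0
So g(6) = 0.
The value of a disjunctive sum is the nim-sum of the parts.
Combined value = 14 ⊕ 0 = 14.

14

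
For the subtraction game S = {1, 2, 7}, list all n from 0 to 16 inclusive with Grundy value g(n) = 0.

Grundy values for subtraction set {1, 2, 7}:
k:     0  1  2  3  4  5  6  7  8  9 10 11 12 13 14 15 16
g(k):  0  1  2  0  1  2  0  1  2  0  1  2  0  1  2  0  1
The P-positions (g = 0) in 0..16 are 0, 3, 6, 9, 12, 15.

0, 3, 6, 9, 12, 15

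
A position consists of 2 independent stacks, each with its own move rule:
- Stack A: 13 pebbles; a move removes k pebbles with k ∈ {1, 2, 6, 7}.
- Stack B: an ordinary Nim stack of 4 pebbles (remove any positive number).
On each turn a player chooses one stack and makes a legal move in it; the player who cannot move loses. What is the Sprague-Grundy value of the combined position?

Grundy values for stack A (subtraction set {1, 2, 6, 7}):
g(0) = mex{} = 0
g(1) = mex{0} = 1
g(2) = mex{0,1} = 2
g(3) = mex{1,2} = 0
g(4) = mex{0,2} = 1
g(5) = mex{0,1} = 2
g(6) = mex{0,1,2} = 3
g(7) = mex{0,1,2,3} = 4
g(8) = mex{1,2,3,4} = 0
g(9) = mex{0,2,4} = 1
g(10) = mex{0,1} = 2
g(11) = mex{1,2} = 0
g(12) = mex{0,2,3} = 1
g(13) = mex{0,1,3,4} = 2
So g(13) = 2.
Stack B is a plain Nim stack of size 4, so its Grundy value is 4.
By the Sprague-Grundy theorem, the Grundy value of a sum of independent games is the XOR of the component values.
Combined value = 2 ⊕ 4 = 6.

6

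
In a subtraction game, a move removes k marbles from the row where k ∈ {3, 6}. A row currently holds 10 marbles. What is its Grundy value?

0

Compute g(0), g(1), … for moves {3, 6}:
k:     0  1  2  3  4  5  6  7  8  9 10
g(k):  0  0  0  1  1  1  2  2  2  0  0
So g(10) = 0.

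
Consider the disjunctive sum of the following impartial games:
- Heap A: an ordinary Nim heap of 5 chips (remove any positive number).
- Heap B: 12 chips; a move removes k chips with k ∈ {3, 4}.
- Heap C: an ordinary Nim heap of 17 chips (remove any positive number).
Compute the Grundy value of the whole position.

21

Heap A is a plain Nim heap of size 5, so its Grundy value is 5.
For heap B, compute g(0), g(1), … with moves {3, 4}:
g(0) = mex{} = 0
g(1) = mex{} = 0
g(2) = mex{} = 0
g(3) = mex{0} = 1
g(4) = mex{0} = 1
g(5) = mex{0} = 1
g(6) = mex{0,1} = 2
g(7) = mex{1} = 0
g(8) = mex{1} = 0
g(9) = mex{1,2} = 0
g(10) = mex{0,2} = 1
g(11) = mex{0} = 1
g(12) = mex{0} = 1
So g(12) = 1.
Heap C is a plain Nim heap of size 17, so its Grundy value is 17.
By the Sprague-Grundy theorem, the Grundy value of a sum of independent games is the XOR of the component values.
Combined value = 5 XOR 1 XOR 17 = 21.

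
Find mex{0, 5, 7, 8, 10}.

0 is in the set but 1 is not, so the mex is 1.

1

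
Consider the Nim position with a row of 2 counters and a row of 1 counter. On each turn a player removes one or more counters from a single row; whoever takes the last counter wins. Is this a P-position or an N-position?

Compute the nim-sum pairwise:
2 ⊕ 1 = 3
The nim-sum is 3 ≠ 0, so this is an N-position: the player to move can win.

N-position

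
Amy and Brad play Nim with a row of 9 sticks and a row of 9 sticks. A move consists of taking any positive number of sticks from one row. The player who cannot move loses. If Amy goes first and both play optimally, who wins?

Nim-sum: 9 ⊕ 9 = 0.
The nim-sum is 0, so this is a P-position: the player to move is in a losing position under optimal play; Amy is about to move from it and so loses — Brad wins.

Brad wins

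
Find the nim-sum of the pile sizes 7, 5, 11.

9

Compute the nim-sum pairwise:
7 ^ 5 = 2
2 ^ 11 = 9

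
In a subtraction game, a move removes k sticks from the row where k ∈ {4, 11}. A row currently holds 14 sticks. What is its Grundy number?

1

Compute g(0), g(1), … for moves {4, 11}:
g(0) = mex{} = 0
g(1) = mex{} = 0
g(2) = mex{} = 0
g(3) = mex{} = 0
g(4) = mex{0} = 1
g(5) = mex{0} = 1
g(6) = mex{0} = 1
g(7) = mex{0} = 1
g(8) = mex{1} = 0
g(9) = mex{1} = 0
g(10) = mex{1} = 0
g(11) = mex{0,1} = 2
g(12) = mex{0} = 1
g(13) = mex{0} = 1
g(14) = mex{0} = 1
So g(14) = 1.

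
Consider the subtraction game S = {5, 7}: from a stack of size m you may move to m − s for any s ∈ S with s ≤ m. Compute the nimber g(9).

Build the Grundy sequence with g(k) = mex{g(k−s) : s ∈ {5, 7}, s ≤ k}:
k:     0  1  2  3  4  5  6  7  8  9
g(k):  0  0  0  0  0  1  1  1  1  1
So g(9) = 1.

1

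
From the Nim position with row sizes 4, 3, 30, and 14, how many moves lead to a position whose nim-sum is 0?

Write each in binary and XOR column by column:
  00100  (4)
  00011  (3)
  11110  (30)
  01110  (14)
  -----
  10111  (23)
The overall nim-sum is X = 23. A row of size p has a winning move iff p XOR X < p (reduce it to p XOR X).
  4: 4 XOR 23 = 19 ≥ 4 — no move.
  3: 3 XOR 23 = 20 ≥ 3 — no move.
  30: 30 XOR 23 = 9 < 30 — winning move (to 9).
  14: 14 XOR 23 = 25 ≥ 14 — no move.
That gives 1 winning move.

1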